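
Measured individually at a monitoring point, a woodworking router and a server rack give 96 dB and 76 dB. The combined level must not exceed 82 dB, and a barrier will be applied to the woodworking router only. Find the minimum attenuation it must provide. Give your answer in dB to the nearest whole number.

15 dB

The untreated sources together contribute 10^(76/10) = 3.981e+07, i.e. 76.00 dB.
The limit corresponds to 10^(82/10) = 1.585e+08; subtracting the fixed part leaves 1.187e+08 for the woodworking router, i.e. 80.74 dB.
Required insertion loss = 96 − 80.74 = 15.26 dB.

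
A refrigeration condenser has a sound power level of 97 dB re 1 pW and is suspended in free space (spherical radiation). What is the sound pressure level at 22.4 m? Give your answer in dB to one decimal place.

Free-field spherical radiation: L_p = L_w − 10·log₁₀(4π·r²), r = 22.4 m.
4π·r² = 6305 m², 10·log₁₀ of that is 37.997 dB.
L_p = 97 − 37.997 = 59.00 dB.

59.0 dB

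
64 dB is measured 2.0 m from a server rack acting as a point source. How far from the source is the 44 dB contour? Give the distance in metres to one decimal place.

The 20.0 dB drop corresponds to a distance ratio of 10^(20.0/20) for a point source.
r₂ = 2.0·10^((64−44)/20) = 2.0·10^(20.0/20) = 20.00 m.

20.0 m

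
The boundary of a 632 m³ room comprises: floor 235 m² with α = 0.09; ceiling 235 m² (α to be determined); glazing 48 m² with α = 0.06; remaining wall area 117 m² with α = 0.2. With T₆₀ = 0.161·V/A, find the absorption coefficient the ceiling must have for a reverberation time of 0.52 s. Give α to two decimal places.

A = 0.161·V/T₆₀ = 0.161·632/0.52 = 195.68 m² sabins.
Absorption from the other surfaces = 235·0.09 + 48·0.06 + 117·0.2 = 47.43 m², so the ceiling must supply 148.25 m² over 235 m².
α = 148.25/235 = 0.631.

0.63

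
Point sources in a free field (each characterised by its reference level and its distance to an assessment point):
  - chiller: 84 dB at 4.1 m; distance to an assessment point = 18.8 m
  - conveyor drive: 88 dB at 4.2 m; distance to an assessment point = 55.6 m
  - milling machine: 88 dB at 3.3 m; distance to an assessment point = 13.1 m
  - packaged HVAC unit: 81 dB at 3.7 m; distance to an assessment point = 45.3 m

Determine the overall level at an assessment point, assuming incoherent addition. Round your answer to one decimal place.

77.5 dB

Propagate each source to the receiver with L = L_ref − 20·log₁₀(r/r_ref), then add intensities.
chiller: 84 − 20·log₁₀(18.8/4.1) = 84 − 13.23 = 70.77 dB.
conveyor drive: 88 − 20·log₁₀(55.6/4.2) = 88 − 22.44 = 65.56 dB.
milling machine: 88 − 20·log₁₀(13.1/3.3) = 88 − 11.98 = 76.02 dB.
packaged HVAC unit: 81 − 20·log₁₀(45.3/3.7) = 81 − 21.76 = 59.24 dB.
Σ 10^(L/10) = 5.643e+07 → L_total = 10·log₁₀(5.643e+07) = 77.51 dB.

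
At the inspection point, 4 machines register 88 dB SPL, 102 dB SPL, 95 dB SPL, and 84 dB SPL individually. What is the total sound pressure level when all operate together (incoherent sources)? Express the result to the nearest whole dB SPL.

Incoherent sources combine by intensity addition: L_total = 10·log₁₀(Σ 10^(L_i/10)).
Σ 10^(L/10) = 10^(88/10) + 10^(102/10) + 10^(95/10) + 10^(84/10) = 1.989e+10.
L_total = 10·log₁₀(1.989e+10) = 102.99 dB SPL.

103 dB SPL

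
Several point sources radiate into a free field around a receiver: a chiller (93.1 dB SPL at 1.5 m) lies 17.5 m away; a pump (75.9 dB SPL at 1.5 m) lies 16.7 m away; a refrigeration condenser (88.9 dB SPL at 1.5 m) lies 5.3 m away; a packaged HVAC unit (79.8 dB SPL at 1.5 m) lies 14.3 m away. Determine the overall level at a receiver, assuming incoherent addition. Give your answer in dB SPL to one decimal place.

First find each source's level at the receiver (point-source: −20·log₁₀(r/r_ref)), then combine on an intensity basis.
chiller: 93.1 − 20·log₁₀(17.5/1.5) = 93.1 − 21.34 = 71.76 dB SPL.
pump: 75.9 − 20·log₁₀(16.7/1.5) = 75.9 − 20.93 = 54.97 dB SPL.
refrigeration condenser: 88.9 − 20·log₁₀(5.3/1.5) = 88.9 − 10.96 = 77.94 dB SPL.
packaged HVAC unit: 79.8 − 20·log₁₀(14.3/1.5) = 79.8 − 19.58 = 60.22 dB SPL.
Σ 10^(L/10) = 7.854e+07 → L_total = 10·log₁₀(7.854e+07) = 78.95 dB SPL.

79.0 dB SPL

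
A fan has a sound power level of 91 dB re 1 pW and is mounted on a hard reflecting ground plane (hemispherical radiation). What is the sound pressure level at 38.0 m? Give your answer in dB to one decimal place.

51.4 dB

L_p = L_w − 10·log₁₀(2π·r²) with r = 38.0 m.
2π·r² = 9073 m², 10·log₁₀ of that is 39.577 dB.
L_p = 91 − 39.577 = 51.42 dB.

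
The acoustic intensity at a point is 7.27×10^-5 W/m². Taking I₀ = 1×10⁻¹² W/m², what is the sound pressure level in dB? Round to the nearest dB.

79 dB

I/I₀ = 7.27×10^-5/10⁻¹² = 7.27×10^7, and L = 10·log₁₀(I/I₀).
L = 10·(0.8615 + 7) = 78.62 dB.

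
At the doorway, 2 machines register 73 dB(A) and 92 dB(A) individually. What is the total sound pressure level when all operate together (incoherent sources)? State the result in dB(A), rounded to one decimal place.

92.1 dB(A)

Incoherent sources combine by intensity addition: L_total = 10·log₁₀(Σ 10^(L_i/10)).
Σ 10^(L/10) = 10^(73/10) + 10^(92/10) = 1.605e+09.
L_total = 10·log₁₀(1.605e+09) = 92.05 dB(A).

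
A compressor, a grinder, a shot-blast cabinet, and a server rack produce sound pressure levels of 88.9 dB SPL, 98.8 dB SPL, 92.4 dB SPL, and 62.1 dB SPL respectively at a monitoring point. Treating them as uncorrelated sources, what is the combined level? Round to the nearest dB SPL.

For uncorrelated sources the intensities add, so convert each level to linear form, sum, and take 10·log₁₀ of the total.
Σ 10^(L/10) = 10^(88.9/10) + 10^(98.8/10) + 10^(92.4/10) + 10^(62.1/10) = 1.010e+10.
L_total = 10·log₁₀(1.010e+10) = 100.04 dB SPL.

100 dB SPL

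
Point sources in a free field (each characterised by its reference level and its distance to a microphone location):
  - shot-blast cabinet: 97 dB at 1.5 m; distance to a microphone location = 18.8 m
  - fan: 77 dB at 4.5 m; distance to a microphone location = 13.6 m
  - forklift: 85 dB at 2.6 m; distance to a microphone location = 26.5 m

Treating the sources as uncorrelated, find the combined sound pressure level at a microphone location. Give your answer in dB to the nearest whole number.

Propagate each source to the receiver with L = L_ref − 20·log₁₀(r/r_ref), then add intensities.
shot-blast cabinet: 97 − 20·log₁₀(18.8/1.5) = 97 − 21.96 = 75.04 dB.
fan: 77 − 20·log₁₀(13.6/4.5) = 77 − 9.61 = 67.39 dB.
forklift: 85 − 20·log₁₀(26.5/2.6) = 85 − 20.17 = 64.83 dB.
Σ 10^(L/10) = 4.044e+07 → L_total = 10·log₁₀(4.044e+07) = 76.07 dB.

76 dB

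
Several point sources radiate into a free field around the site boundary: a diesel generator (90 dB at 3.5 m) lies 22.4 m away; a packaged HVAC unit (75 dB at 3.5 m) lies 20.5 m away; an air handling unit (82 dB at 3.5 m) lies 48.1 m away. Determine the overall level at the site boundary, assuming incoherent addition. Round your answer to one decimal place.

74.2 dB

Apply inverse-square spreading to bring every level to the receiver, then sum 10^(L/10).
diesel generator: 90 − 20·log₁₀(22.4/3.5) = 90 − 16.12 = 73.88 dB.
packaged HVAC unit: 75 − 20·log₁₀(20.5/3.5) = 75 − 15.35 = 59.65 dB.
air handling unit: 82 − 20·log₁₀(48.1/3.5) = 82 − 22.76 = 59.24 dB.
Σ 10^(L/10) = 2.618e+07 → L_total = 10·log₁₀(2.618e+07) = 74.18 dB.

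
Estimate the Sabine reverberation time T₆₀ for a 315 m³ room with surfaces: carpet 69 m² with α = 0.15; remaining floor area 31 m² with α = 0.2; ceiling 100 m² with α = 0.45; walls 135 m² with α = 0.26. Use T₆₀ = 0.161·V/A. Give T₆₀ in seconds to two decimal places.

A = Σ Sᵢαᵢ = 69·0.15 + 31·0.2 + 100·0.45 + 135·0.26 = 96.65 m².
T₆₀ = 0.161 × 315 / 96.65 = 0.525 s.

0.52 s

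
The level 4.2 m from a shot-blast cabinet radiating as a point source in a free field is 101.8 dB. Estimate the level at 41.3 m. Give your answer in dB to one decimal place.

Point-source attenuation: ΔL = 20·log₁₀(r₂/r₁) = 20·log₁₀(41.3/4.2) = 19.854 dB.
L₂ = 101.8 − 20·log₁₀(41.3/4.2) = 101.8 − 19.854 = 81.95 dB.

81.9 dB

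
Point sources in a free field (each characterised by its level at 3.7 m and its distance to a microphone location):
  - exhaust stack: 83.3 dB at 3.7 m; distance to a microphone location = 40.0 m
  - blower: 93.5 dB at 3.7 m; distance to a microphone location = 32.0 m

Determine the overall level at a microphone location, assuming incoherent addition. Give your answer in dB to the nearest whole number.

75 dB

Apply inverse-square spreading to bring every level to the receiver, then sum 10^(L/10).
exhaust stack: 83.3 − 20·log₁₀(40.0/3.7) = 83.3 − 20.68 = 62.62 dB.
blower: 93.5 − 20·log₁₀(32.0/3.7) = 93.5 − 18.74 = 74.76 dB.
Σ 10^(L/10) = 3.176e+07 → L_total = 10·log₁₀(3.176e+07) = 75.02 dB.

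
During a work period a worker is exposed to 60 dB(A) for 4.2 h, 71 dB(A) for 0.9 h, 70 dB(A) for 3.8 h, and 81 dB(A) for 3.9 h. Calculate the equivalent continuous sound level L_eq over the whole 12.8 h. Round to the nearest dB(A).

76 dB(A)

The energy average is taken in the linear domain: L_eq = 10·log₁₀[(Σ tᵢ·10^(Lᵢ/10))/T], T = 12.8 h.
Σ tᵢ·10^(Lᵢ/10) = 4.2·10^(60/10) + 0.9·10^(71/10) + 3.8·10^(70/10) + 3.9·10^(81/10) = 5.445e+08.
L_eq = 10·log₁₀(5.445e+08/12.8) = 76.29 dB(A).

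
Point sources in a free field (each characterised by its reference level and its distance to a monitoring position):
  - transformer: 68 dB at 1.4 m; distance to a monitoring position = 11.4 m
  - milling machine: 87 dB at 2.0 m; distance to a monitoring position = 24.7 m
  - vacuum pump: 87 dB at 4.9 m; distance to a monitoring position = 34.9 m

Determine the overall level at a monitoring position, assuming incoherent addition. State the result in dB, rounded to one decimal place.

71.2 dB

Apply inverse-square spreading to bring every level to the receiver, then sum 10^(L/10).
transformer: 68 − 20·log₁₀(11.4/1.4) = 68 − 18.22 = 49.78 dB.
milling machine: 87 − 20·log₁₀(24.7/2.0) = 87 − 21.83 = 65.17 dB.
vacuum pump: 87 − 20·log₁₀(34.9/4.9) = 87 − 17.05 = 69.95 dB.
Σ 10^(L/10) = 1.326e+07 → L_total = 10·log₁₀(1.326e+07) = 71.23 dB.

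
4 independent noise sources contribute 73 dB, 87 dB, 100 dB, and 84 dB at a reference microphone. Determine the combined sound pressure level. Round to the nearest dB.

100 dB

Incoherent sources combine by intensity addition: L_total = 10·log₁₀(Σ 10^(L_i/10)).
Σ 10^(L/10) = 10^(73/10) + 10^(87/10) + 10^(100/10) + 10^(84/10) = 1.077e+10.
L_total = 10·log₁₀(1.077e+10) = 100.32 dB.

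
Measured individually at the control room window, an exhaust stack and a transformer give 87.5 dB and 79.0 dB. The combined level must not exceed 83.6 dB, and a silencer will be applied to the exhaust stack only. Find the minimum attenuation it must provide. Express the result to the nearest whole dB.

6 dB

The untreated sources together contribute 10^(79.0/10) = 7.943e+07, i.e. 79.00 dB.
To meet 83.6 dB overall, the treated exhaust stack may contribute at most 10^(83.6/10) − 7.943e+07 = 1.497e+08, i.e. 81.75 dB.
Required insertion loss = 87.5 − 81.75 = 5.75 dB.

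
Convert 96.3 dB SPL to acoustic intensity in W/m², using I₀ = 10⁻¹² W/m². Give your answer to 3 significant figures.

0.00427 W/m²

L = 10·log₁₀(I/I₀) ⇒ I = I₀·10^(L/10) = 10⁻¹² × 10^9.63.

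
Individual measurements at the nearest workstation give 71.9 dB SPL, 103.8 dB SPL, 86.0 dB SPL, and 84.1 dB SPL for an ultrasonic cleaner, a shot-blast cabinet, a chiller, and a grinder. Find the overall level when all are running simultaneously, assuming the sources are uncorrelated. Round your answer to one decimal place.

Incoherent sources combine by intensity addition: L_total = 10·log₁₀(Σ 10^(L_i/10)).
Σ 10^(L/10) = 10^(71.9/10) + 10^(103.8/10) + 10^(86.0/10) + 10^(84.1/10) = 2.466e+10.
L_total = 10·log₁₀(2.466e+10) = 103.92 dB SPL.

103.9 dB SPL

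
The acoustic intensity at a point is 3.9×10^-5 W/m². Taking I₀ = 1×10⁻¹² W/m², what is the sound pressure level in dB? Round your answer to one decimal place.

75.9 dB

Dividing by I₀ shifts the exponent by 12: I/I₀ = 3.9×10^7.
L = 10·(0.5911 + 7) = 75.91 dB.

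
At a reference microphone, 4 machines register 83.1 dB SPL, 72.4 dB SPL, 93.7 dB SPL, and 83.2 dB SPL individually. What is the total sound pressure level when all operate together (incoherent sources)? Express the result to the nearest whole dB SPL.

94 dB SPL

Incoherent sources combine by intensity addition: L_total = 10·log₁₀(Σ 10^(L_i/10)).
Σ 10^(L/10) = 10^(83.1/10) + 10^(72.4/10) + 10^(93.7/10) + 10^(83.2/10) = 2.775e+09.
L_total = 10·log₁₀(2.775e+09) = 94.43 dB SPL.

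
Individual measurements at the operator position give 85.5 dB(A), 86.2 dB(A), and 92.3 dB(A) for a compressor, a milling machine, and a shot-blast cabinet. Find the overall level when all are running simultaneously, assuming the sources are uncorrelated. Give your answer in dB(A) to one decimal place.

Incoherent sources combine by intensity addition: L_total = 10·log₁₀(Σ 10^(L_i/10)).
Σ 10^(L/10) = 10^(85.5/10) + 10^(86.2/10) + 10^(92.3/10) = 2.470e+09.
L_total = 10·log₁₀(2.470e+09) = 93.93 dB(A).

93.9 dB(A)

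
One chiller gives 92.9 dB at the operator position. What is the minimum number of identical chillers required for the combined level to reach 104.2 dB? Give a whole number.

N identical sources give L₁ + 10·log₁₀ N, so require 10·log₁₀ N ≥ 104.2 − 92.9 = 11.3 dB.
N ≥ 10^(11.3/10) = 13.490, so N = 14.

14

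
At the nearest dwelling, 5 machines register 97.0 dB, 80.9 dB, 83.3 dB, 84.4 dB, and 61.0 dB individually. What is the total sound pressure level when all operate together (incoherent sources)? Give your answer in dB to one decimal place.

Incoherent sources combine by intensity addition: L_total = 10·log₁₀(Σ 10^(L_i/10)).
Σ 10^(L/10) = 10^(97.0/10) + 10^(80.9/10) + 10^(83.3/10) + 10^(84.4/10) + 10^(61.0/10) = 5.625e+09.
L_total = 10·log₁₀(5.625e+09) = 97.50 dB.

97.5 dB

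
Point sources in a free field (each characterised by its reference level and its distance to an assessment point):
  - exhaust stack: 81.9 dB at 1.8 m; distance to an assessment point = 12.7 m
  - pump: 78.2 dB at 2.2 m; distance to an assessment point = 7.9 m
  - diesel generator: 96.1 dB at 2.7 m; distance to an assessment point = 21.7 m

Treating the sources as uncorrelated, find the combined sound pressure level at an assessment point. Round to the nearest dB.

79 dB

Apply inverse-square spreading to bring every level to the receiver, then sum 10^(L/10).
exhaust stack: 81.9 − 20·log₁₀(12.7/1.8) = 81.9 − 16.97 = 64.93 dB.
pump: 78.2 − 20·log₁₀(7.9/2.2) = 78.2 − 11.10 = 67.10 dB.
diesel generator: 96.1 − 20·log₁₀(21.7/2.7) = 96.1 − 18.10 = 78.00 dB.
Σ 10^(L/10) = 7.130e+07 → L_total = 10·log₁₀(7.130e+07) = 78.53 dB.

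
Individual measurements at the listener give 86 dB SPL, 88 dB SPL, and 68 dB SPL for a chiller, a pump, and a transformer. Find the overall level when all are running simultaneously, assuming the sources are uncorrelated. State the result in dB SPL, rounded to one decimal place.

Incoherent sources combine by intensity addition: L_total = 10·log₁₀(Σ 10^(L_i/10)).
Σ 10^(L/10) = 10^(86/10) + 10^(88/10) + 10^(68/10) = 1.035e+09.
L_total = 10·log₁₀(1.035e+09) = 90.15 dB SPL.

90.2 dB SPL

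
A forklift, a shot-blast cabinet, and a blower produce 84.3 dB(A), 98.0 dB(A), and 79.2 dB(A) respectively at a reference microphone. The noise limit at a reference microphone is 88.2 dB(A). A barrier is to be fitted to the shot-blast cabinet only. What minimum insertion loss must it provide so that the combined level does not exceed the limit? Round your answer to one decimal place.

Fixed contribution from the other sources: Σ 10^(L/10) = 10^(84.3/10) + 10^(79.2/10) = 3.523e+08 (85.47 dB(A)).
The limit corresponds to 10^(88.2/10) = 6.607e+08; subtracting the fixed part leaves 3.084e+08 for the shot-blast cabinet, i.e. 84.89 dB(A).
So the shot-blast cabinet must be reduced from 98.0 to 84.89 dB(A): IL = 13.11 dB.

13.1 dB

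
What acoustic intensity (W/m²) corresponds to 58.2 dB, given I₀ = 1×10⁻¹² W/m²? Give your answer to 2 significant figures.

6.6e-07 W/m²

I/I₀ = 10^(58.2/10) = 6.607e+05, so I = 6.607e+05 × 10⁻¹² W/m².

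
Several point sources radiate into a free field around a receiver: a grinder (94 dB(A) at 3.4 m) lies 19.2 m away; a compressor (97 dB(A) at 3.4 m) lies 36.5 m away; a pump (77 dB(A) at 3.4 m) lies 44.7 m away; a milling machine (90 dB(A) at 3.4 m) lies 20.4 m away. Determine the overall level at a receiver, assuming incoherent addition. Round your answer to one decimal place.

First find each source's level at the receiver (point-source: −20·log₁₀(r/r_ref)), then combine on an intensity basis.
grinder: 94 − 20·log₁₀(19.2/3.4) = 94 − 15.04 = 78.96 dB(A).
compressor: 97 − 20·log₁₀(36.5/3.4) = 97 − 20.62 = 76.38 dB(A).
pump: 77 − 20·log₁₀(44.7/3.4) = 77 − 22.38 = 54.62 dB(A).
milling machine: 90 − 20·log₁₀(20.4/3.4) = 90 − 15.56 = 74.44 dB(A).
Σ 10^(L/10) = 1.503e+08 → L_total = 10·log₁₀(1.503e+08) = 81.77 dB(A).

81.8 dB(A)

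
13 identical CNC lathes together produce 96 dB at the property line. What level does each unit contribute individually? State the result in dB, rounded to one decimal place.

13 equal contributions raise the level by 10·log₁₀ 13 = 11.139 dB, so each unit alone gives 96 − 11.139.

84.9 dB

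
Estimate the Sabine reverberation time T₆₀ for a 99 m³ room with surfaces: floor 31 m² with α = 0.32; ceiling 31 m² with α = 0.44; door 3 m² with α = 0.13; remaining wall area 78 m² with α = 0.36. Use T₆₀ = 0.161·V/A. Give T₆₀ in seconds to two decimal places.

Total absorption A = 31·0.32 + 31·0.44 + 3·0.13 + 78·0.36 = 52.03 m² sabins.
T₆₀ = 0.161 × 99 / 52.03 = 0.306 s.

0.31 s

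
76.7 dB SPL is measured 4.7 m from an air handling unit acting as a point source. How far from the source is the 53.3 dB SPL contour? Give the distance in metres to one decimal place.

69.5 m

For a point source L₁ − L₂ = 20·log₁₀(r₂/r₁), so r₂ = r₁·10^((L₁−L₂)/20).
r₂ = 4.7·10^((76.7−53.3)/20) = 4.7·10^(23.4/20) = 69.52 m.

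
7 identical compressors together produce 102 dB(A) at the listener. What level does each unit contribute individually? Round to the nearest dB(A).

Dividing the total intensity by 7 lowers the level by 10·log₁₀ 7 = 8.451 dB: L₁ = 102 − 8.451.

94 dB(A)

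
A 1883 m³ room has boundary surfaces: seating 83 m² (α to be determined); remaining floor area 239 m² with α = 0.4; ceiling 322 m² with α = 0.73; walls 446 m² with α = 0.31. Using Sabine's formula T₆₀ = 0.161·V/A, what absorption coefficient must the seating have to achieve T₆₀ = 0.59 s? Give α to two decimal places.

A = 0.161·V/T₆₀ = 0.161·1883/0.59 = 513.84 m² sabins.
Absorption from the other surfaces = 239·0.4 + 322·0.73 + 446·0.31 = 468.92 m², so the seating must supply 44.92 m² over 83 m².
α = 44.92/83 = 0.541.

0.54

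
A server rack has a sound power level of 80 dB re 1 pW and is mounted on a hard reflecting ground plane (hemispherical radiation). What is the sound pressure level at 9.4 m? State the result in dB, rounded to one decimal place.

52.6 dB

L_p = L_w − 10·log₁₀(2π·r²) with r = 9.4 m.
2π·r² = 555.2 m², 10·log₁₀ of that is 27.444 dB.
L_p = 80 − 27.444 = 52.56 dB.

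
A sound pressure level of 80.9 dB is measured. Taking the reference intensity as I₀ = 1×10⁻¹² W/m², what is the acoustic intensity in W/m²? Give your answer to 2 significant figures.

0.00012 W/m²

I/I₀ = 10^(80.9/10) = 1.23e+08, so I = 1.23e+08 × 10⁻¹² W/m².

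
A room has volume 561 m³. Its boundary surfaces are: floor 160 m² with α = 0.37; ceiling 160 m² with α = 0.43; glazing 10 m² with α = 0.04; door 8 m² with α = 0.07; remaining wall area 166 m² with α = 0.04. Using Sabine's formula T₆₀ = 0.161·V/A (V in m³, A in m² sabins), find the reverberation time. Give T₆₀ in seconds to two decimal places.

0.67 s

Summing Sᵢαᵢ: 160·0.37 + 160·0.43 + 10·0.04 + 8·0.07 + 166·0.04 = 135.60 m².
T₆₀ = 0.161 × 561 / 135.60 = 0.666 s.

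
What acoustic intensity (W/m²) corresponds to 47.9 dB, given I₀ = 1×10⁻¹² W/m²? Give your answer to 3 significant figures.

6.17e-08 W/m²

L = 10·log₁₀(I/I₀) ⇒ I = I₀·10^(L/10) = 10⁻¹² × 10^4.79.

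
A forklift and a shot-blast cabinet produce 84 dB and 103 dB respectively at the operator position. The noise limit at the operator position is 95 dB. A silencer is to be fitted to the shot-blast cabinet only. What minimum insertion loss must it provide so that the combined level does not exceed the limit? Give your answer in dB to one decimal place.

Fixed contribution from the other source: Σ 10^(L/10) = 10^(84/10) = 2.512e+08 (84.00 dB).
The limit corresponds to 10^(95/10) = 3.162e+09; subtracting the fixed part leaves 2.911e+09 for the shot-blast cabinet, i.e. 94.64 dB.
So the shot-blast cabinet must be reduced from 103 to 94.64 dB: IL = 8.36 dB.

8.4 dB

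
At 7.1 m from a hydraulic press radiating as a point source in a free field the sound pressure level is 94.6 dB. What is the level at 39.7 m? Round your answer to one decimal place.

Point-source attenuation: ΔL = 20·log₁₀(r₂/r₁) = 20·log₁₀(39.7/7.1) = 14.951 dB.
L₂ = 94.6 − 20·log₁₀(39.7/7.1) = 94.6 − 14.951 = 79.65 dB.

79.6 dB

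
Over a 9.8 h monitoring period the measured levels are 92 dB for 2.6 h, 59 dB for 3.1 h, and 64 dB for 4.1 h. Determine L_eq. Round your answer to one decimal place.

86.3 dB

L_eq = 10·log₁₀[(1/T)·Σ tᵢ·10^(Lᵢ/10)] with T = 9.8 h.
Σ tᵢ·10^(Lᵢ/10) = 2.6·10^(92/10) + 3.1·10^(59/10) + 4.1·10^(64/10) = 4.133e+09.
L_eq = 10·log₁₀(4.133e+09/9.8) = 86.25 dB.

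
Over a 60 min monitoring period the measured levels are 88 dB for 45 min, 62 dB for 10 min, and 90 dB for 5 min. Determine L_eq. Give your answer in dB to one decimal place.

Weight each interval's intensity by its duration and average over T = 60 min:
Σ tᵢ·10^(Lᵢ/10) = 45·10^(88/10) + 10·10^(62/10) + 5·10^(90/10) = 3.341e+10.
L_eq = 10·log₁₀(3.341e+10/60) = 87.46 dB.

87.5 dB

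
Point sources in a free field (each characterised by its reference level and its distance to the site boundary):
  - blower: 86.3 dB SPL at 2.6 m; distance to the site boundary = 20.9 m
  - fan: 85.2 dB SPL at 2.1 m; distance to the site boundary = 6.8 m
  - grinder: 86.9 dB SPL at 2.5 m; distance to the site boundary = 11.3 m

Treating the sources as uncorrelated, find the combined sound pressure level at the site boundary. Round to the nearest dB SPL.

78 dB SPL

Apply inverse-square spreading to bring every level to the receiver, then sum 10^(L/10).
blower: 86.3 − 20·log₁₀(20.9/2.6) = 86.3 − 18.10 = 68.20 dB SPL.
fan: 85.2 − 20·log₁₀(6.8/2.1) = 85.2 − 10.21 = 74.99 dB SPL.
grinder: 86.9 − 20·log₁₀(11.3/2.5) = 86.9 − 13.10 = 73.80 dB SPL.
Σ 10^(L/10) = 6.216e+07 → L_total = 10·log₁₀(6.216e+07) = 77.93 dB SPL.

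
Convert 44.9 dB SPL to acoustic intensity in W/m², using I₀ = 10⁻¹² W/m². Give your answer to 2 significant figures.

3.1e-08 W/m²

I = I₀·10^(L/10) = 10⁻¹² × 10^(44.9/10) = 10^(-7.510).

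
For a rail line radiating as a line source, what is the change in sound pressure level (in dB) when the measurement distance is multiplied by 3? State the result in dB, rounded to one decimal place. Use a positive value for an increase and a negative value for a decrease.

A line source loses 3 dB per doubling of distance; generally ΔL = −10·log₁₀(r₂/r₁).
ΔL = −10·log₁₀(3) = -4.77 dB.

-4.8 dB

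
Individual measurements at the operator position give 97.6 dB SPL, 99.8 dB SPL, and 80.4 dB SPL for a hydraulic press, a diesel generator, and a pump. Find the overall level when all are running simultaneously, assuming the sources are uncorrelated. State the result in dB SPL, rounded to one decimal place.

101.9 dB SPL

Incoherent sources combine by intensity addition: L_total = 10·log₁₀(Σ 10^(L_i/10)).
Σ 10^(L/10) = 10^(97.6/10) + 10^(99.8/10) + 10^(80.4/10) = 1.541e+10.
L_total = 10·log₁₀(1.541e+10) = 101.88 dB SPL.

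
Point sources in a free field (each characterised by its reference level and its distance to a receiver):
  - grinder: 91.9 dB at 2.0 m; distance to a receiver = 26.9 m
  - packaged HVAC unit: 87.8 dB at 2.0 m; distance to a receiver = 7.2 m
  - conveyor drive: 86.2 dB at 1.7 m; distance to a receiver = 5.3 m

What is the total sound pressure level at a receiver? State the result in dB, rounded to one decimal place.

79.9 dB

Apply inverse-square spreading to bring every level to the receiver, then sum 10^(L/10).
grinder: 91.9 − 20·log₁₀(26.9/2.0) = 91.9 − 22.57 = 69.33 dB.
packaged HVAC unit: 87.8 − 20·log₁₀(7.2/2.0) = 87.8 − 11.13 = 76.67 dB.
conveyor drive: 86.2 − 20·log₁₀(5.3/1.7) = 86.2 − 9.88 = 76.32 dB.
Σ 10^(L/10) = 9.794e+07 → L_total = 10·log₁₀(9.794e+07) = 79.91 dB.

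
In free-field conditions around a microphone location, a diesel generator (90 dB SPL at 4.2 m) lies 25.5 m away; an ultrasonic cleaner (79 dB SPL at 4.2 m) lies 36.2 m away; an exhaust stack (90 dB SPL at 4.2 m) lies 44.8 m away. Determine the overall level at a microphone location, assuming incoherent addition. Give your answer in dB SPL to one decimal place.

75.7 dB SPL

First find each source's level at the receiver (point-source: −20·log₁₀(r/r_ref)), then combine on an intensity basis.
diesel generator: 90 − 20·log₁₀(25.5/4.2) = 90 − 15.67 = 74.33 dB SPL.
ultrasonic cleaner: 79 − 20·log₁₀(36.2/4.2) = 79 − 18.71 = 60.29 dB SPL.
exhaust stack: 90 − 20·log₁₀(44.8/4.2) = 90 − 20.56 = 69.44 dB SPL.
Σ 10^(L/10) = 3.699e+07 → L_total = 10·log₁₀(3.699e+07) = 75.68 dB SPL.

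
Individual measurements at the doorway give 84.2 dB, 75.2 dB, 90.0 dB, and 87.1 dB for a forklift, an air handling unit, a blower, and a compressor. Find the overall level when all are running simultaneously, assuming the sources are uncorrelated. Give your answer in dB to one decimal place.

For uncorrelated sources the intensities add, so convert each level to linear form, sum, and take 10·log₁₀ of the total.
Σ 10^(L/10) = 10^(84.2/10) + 10^(75.2/10) + 10^(90.0/10) + 10^(87.1/10) = 1.809e+09.
L_total = 10·log₁₀(1.809e+09) = 92.57 dB.

92.6 dB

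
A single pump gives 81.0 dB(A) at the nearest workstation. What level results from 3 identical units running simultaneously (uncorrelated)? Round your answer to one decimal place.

N identical incoherent sources raise the level by 10·log₁₀ N.
L_total = 81.0 + 10·log₁₀(3) = 81.0 + 4.771 = 85.77 dB(A).

85.8 dB(A)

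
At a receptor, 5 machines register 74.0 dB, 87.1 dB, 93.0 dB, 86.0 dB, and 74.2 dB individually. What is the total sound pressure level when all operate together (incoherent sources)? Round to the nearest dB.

For uncorrelated sources the intensities add, so convert each level to linear form, sum, and take 10·log₁₀ of the total.
Σ 10^(L/10) = 10^(74.0/10) + 10^(87.1/10) + 10^(93.0/10) + 10^(86.0/10) + 10^(74.2/10) = 2.958e+09.
L_total = 10·log₁₀(2.958e+09) = 94.71 dB.

95 dB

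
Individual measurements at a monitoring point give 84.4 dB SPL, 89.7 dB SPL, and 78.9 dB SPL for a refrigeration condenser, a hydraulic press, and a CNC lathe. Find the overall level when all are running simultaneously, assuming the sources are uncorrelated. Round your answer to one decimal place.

Incoherent sources combine by intensity addition: L_total = 10·log₁₀(Σ 10^(L_i/10)).
Σ 10^(L/10) = 10^(84.4/10) + 10^(89.7/10) + 10^(78.9/10) = 1.286e+09.
L_total = 10·log₁₀(1.286e+09) = 91.09 dB SPL.

91.1 dB SPL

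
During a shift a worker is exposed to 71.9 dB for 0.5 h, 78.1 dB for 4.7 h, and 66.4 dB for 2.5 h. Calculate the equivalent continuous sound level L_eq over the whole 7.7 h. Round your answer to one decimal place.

The energy average is taken in the linear domain: L_eq = 10·log₁₀[(Σ tᵢ·10^(Lᵢ/10))/T], T = 7.7 h.
Σ tᵢ·10^(Lᵢ/10) = 0.5·10^(71.9/10) + 4.7·10^(78.1/10) + 2.5·10^(66.4/10) = 3.221e+08.
L_eq = 10·log₁₀(3.221e+08/7.7) = 76.22 dB.

76.2 dB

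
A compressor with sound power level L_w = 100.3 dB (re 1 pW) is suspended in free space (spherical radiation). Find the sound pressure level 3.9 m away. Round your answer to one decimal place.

L_p = L_w − 10·log₁₀(4π·r²) with r = 3.9 m.
4π·r² = 191.1 m², 10·log₁₀ of that is 22.813 dB.
L_p = 100.3 − 22.813 = 77.49 dB.

77.5 dB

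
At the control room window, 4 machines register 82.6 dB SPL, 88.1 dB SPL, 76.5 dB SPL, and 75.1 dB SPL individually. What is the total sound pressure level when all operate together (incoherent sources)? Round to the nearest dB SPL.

90 dB SPL

Incoherent sources combine by intensity addition: L_total = 10·log₁₀(Σ 10^(L_i/10)).
Σ 10^(L/10) = 10^(82.6/10) + 10^(88.1/10) + 10^(76.5/10) + 10^(75.1/10) = 9.047e+08.
L_total = 10·log₁₀(9.047e+08) = 89.56 dB SPL.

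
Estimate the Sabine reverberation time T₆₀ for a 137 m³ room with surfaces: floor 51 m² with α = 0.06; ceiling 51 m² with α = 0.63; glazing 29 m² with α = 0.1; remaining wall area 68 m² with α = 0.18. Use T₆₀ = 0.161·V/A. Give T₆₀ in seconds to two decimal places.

0.44 s

A = Σ Sᵢαᵢ = 51·0.06 + 51·0.63 + 29·0.1 + 68·0.18 = 50.33 m².
T₆₀ = 0.161·V/A = 0.161·137/50.33 = 0.438 s.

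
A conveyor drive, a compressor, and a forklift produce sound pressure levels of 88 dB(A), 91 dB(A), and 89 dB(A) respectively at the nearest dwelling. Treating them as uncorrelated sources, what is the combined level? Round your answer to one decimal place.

Incoherent sources combine by intensity addition: L_total = 10·log₁₀(Σ 10^(L_i/10)).
Σ 10^(L/10) = 10^(88/10) + 10^(91/10) + 10^(89/10) = 2.684e+09.
L_total = 10·log₁₀(2.684e+09) = 94.29 dB(A).

94.3 dB(A)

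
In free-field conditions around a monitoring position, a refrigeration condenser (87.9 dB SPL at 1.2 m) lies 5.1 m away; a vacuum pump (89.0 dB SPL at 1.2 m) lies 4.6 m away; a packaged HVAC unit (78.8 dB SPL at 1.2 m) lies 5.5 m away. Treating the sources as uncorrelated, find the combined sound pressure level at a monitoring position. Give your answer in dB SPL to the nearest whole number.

Apply inverse-square spreading to bring every level to the receiver, then sum 10^(L/10).
refrigeration condenser: 87.9 − 20·log₁₀(5.1/1.2) = 87.9 − 12.57 = 75.33 dB SPL.
vacuum pump: 89.0 − 20·log₁₀(4.6/1.2) = 89.0 − 11.67 = 77.33 dB SPL.
packaged HVAC unit: 78.8 − 20·log₁₀(5.5/1.2) = 78.8 − 13.22 = 65.58 dB SPL.
Σ 10^(L/10) = 9.180e+07 → L_total = 10·log₁₀(9.180e+07) = 79.63 dB SPL.

80 dB SPL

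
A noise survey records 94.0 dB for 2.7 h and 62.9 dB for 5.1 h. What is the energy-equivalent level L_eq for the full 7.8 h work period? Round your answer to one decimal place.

89.4 dB

The energy average is taken in the linear domain: L_eq = 10·log₁₀[(Σ tᵢ·10^(Lᵢ/10))/T], T = 7.8 h.
Σ tᵢ·10^(Lᵢ/10) = 2.7·10^(94.0/10) + 5.1·10^(62.9/10) = 6.792e+09.
L_eq = 10·log₁₀(6.792e+09/7.8) = 89.40 dB.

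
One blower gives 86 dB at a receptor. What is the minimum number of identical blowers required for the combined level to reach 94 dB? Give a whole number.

The shortfall is 94 − 86 = 8.0 dB, and N units add 10·log₁₀ N, so need 10·log₁₀ N ≥ 8.0.
N ≥ 10^(8.0/10) = 6.310, so N = 7.

7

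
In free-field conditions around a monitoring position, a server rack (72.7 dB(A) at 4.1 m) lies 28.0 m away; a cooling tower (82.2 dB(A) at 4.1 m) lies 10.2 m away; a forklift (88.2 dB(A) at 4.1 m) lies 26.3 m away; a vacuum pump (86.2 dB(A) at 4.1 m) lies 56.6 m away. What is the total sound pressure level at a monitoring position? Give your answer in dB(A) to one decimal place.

First find each source's level at the receiver (point-source: −20·log₁₀(r/r_ref)), then combine on an intensity basis.
server rack: 72.7 − 20·log₁₀(28.0/4.1) = 72.7 − 16.69 = 56.01 dB(A).
cooling tower: 82.2 − 20·log₁₀(10.2/4.1) = 82.2 − 7.92 = 74.28 dB(A).
forklift: 88.2 − 20·log₁₀(26.3/4.1) = 88.2 − 16.14 = 72.06 dB(A).
vacuum pump: 86.2 − 20·log₁₀(56.6/4.1) = 86.2 − 22.80 = 63.40 dB(A).
Σ 10^(L/10) = 4.546e+07 → L_total = 10·log₁₀(4.546e+07) = 76.58 dB(A).

76.6 dB(A)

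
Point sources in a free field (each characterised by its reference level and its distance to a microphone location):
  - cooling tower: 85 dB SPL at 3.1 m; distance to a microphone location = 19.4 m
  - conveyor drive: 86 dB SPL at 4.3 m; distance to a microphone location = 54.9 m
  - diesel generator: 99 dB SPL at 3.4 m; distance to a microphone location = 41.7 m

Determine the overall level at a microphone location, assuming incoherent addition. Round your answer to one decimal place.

78.0 dB SPL

Propagate each source to the receiver with L = L_ref − 20·log₁₀(r/r_ref), then add intensities.
cooling tower: 85 − 20·log₁₀(19.4/3.1) = 85 − 15.93 = 69.07 dB SPL.
conveyor drive: 86 − 20·log₁₀(54.9/4.3) = 86 − 22.12 = 63.88 dB SPL.
diesel generator: 99 − 20·log₁₀(41.7/3.4) = 99 − 21.77 = 77.23 dB SPL.
Σ 10^(L/10) = 6.332e+07 → L_total = 10·log₁₀(6.332e+07) = 78.02 dB SPL.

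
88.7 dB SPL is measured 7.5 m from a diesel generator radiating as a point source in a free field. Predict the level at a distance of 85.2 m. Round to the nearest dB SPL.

Point-source attenuation: ΔL = 20·log₁₀(r₂/r₁) = 20·log₁₀(85.2/7.5) = 21.108 dB.
L₂ = 88.7 − 20·log₁₀(85.2/7.5) = 88.7 − 21.108 = 67.59 dB SPL.

68 dB SPL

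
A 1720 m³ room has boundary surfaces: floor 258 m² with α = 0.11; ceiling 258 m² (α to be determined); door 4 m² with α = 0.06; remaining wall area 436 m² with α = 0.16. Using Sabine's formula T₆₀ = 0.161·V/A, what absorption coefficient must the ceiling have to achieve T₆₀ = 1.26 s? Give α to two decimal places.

0.47

From T₆₀ = 0.161·V/A, the target T₆₀ = 1.26 s needs A = 0.161·1720/1.26 = 219.78 m².
Absorption from the other surfaces = 258·0.11 + 4·0.06 + 436·0.16 = 98.38 m², so the ceiling must supply 121.40 m² over 258 m².
α = 121.40/258 = 0.471.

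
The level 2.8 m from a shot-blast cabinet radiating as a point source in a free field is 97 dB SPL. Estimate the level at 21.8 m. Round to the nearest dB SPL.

79 dB SPL

For a point source, L₂ = L₁ − 20·log₁₀(r₂/r₁).
L₂ = 97 − 20·log₁₀(21.8/2.8) = 97 − 17.826 = 79.17 dB SPL.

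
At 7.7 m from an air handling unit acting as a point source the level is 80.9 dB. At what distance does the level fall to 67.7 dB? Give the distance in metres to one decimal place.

35.2 m

The 13.2 dB drop corresponds to a distance ratio of 10^(13.2/20) for a point source.
r₂ = 7.7·10^((80.9−67.7)/20) = 7.7·10^(13.2/20) = 35.20 m.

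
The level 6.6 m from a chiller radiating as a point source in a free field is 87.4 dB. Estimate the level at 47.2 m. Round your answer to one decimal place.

Point-source attenuation: ΔL = 20·log₁₀(r₂/r₁) = 20·log₁₀(47.2/6.6) = 17.088 dB.
L₂ = 87.4 − 20·log₁₀(47.2/6.6) = 87.4 − 17.088 = 70.31 dB.

70.3 dB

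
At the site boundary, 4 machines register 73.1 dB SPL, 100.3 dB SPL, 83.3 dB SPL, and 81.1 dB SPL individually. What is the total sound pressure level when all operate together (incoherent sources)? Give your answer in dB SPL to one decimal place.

100.4 dB SPL

For uncorrelated sources the intensities add, so convert each level to linear form, sum, and take 10·log₁₀ of the total.
Σ 10^(L/10) = 10^(73.1/10) + 10^(100.3/10) + 10^(83.3/10) + 10^(81.1/10) = 1.108e+10.
L_total = 10·log₁₀(1.108e+10) = 100.44 dB SPL.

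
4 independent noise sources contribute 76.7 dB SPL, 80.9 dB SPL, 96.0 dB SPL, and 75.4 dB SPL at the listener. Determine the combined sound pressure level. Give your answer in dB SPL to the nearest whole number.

96 dB SPL

For uncorrelated sources the intensities add, so convert each level to linear form, sum, and take 10·log₁₀ of the total.
Σ 10^(L/10) = 10^(76.7/10) + 10^(80.9/10) + 10^(96.0/10) + 10^(75.4/10) = 4.186e+09.
L_total = 10·log₁₀(4.186e+09) = 96.22 dB SPL.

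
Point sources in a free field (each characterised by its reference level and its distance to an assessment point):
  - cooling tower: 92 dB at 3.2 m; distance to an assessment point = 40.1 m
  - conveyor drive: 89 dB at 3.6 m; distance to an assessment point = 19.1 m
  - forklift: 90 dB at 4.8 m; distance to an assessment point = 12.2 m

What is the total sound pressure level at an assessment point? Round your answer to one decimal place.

82.9 dB

Propagate each source to the receiver with L = L_ref − 20·log₁₀(r/r_ref), then add intensities.
cooling tower: 92 − 20·log₁₀(40.1/3.2) = 92 − 21.96 = 70.04 dB.
conveyor drive: 89 − 20·log₁₀(19.1/3.6) = 89 − 14.49 = 74.51 dB.
forklift: 90 − 20·log₁₀(12.2/4.8) = 90 − 8.10 = 81.90 dB.
Σ 10^(L/10) = 1.931e+08 → L_total = 10·log₁₀(1.931e+08) = 82.86 dB.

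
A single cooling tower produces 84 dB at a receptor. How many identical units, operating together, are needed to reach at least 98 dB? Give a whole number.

26

Need L₁ + 10·log₁₀ N ≥ 98, i.e. log₁₀ N ≥ 1.40.
N ≥ 10^(14.0/10) = 25.119, so N = 26.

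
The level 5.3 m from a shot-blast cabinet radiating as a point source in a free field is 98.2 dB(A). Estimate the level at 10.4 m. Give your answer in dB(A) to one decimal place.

For a point source, L₂ = L₁ − 20·log₁₀(r₂/r₁).
L₂ = 98.2 − 20·log₁₀(10.4/5.3) = 98.2 − 5.855 = 92.34 dB(A).

92.3 dB(A)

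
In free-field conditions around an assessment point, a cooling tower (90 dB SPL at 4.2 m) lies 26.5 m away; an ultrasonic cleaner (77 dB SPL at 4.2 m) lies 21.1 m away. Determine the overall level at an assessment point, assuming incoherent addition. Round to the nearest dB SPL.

First find each source's level at the receiver (point-source: −20·log₁₀(r/r_ref)), then combine on an intensity basis.
cooling tower: 90 − 20·log₁₀(26.5/4.2) = 90 − 16.00 = 74.00 dB SPL.
ultrasonic cleaner: 77 − 20·log₁₀(21.1/4.2) = 77 − 14.02 = 62.98 dB SPL.
Σ 10^(L/10) = 2.711e+07 → L_total = 10·log₁₀(2.711e+07) = 74.33 dB SPL.

74 dB SPL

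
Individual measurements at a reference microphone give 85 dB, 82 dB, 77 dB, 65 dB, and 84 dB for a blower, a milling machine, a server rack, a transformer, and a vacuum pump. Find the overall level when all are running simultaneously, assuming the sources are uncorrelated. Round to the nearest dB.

89 dB

Incoherent sources combine by intensity addition: L_total = 10·log₁₀(Σ 10^(L_i/10)).
Σ 10^(L/10) = 10^(85/10) + 10^(82/10) + 10^(77/10) + 10^(65/10) + 10^(84/10) = 7.792e+08.
L_total = 10·log₁₀(7.792e+08) = 88.92 dB.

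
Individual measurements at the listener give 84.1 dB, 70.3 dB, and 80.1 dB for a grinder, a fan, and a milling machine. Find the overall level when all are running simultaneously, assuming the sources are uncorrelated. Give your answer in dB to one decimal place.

For uncorrelated sources the intensities add, so convert each level to linear form, sum, and take 10·log₁₀ of the total.
Σ 10^(L/10) = 10^(84.1/10) + 10^(70.3/10) + 10^(80.1/10) = 3.701e+08.
L_total = 10·log₁₀(3.701e+08) = 85.68 dB.

85.7 dB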